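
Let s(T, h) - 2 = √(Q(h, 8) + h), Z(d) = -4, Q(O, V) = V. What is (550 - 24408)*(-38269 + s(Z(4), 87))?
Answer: 912974086 - 23858*√95 ≈ 9.1274e+8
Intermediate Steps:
s(T, h) = 2 + √(8 + h)
(550 - 24408)*(-38269 + s(Z(4), 87)) = (550 - 24408)*(-38269 + (2 + √(8 + 87))) = -23858*(-38269 + (2 + √95)) = -23858*(-38267 + √95) = 912974086 - 23858*√95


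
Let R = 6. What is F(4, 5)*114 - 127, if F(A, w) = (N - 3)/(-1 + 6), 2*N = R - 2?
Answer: -749/5 ≈ -149.80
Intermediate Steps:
N = 2 (N = (6 - 2)/2 = (½)*4 = 2)
F(A, w) = -⅕ (F(A, w) = (2 - 3)/(-1 + 6) = -1/5 = -1*⅕ = -⅕)
F(4, 5)*114 - 127 = -⅕*114 - 127 = -114/5 - 127 = -749/5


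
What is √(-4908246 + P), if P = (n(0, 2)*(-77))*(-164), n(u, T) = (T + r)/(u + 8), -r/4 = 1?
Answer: I*√4911403 ≈ 2216.2*I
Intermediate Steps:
r = -4 (r = -4*1 = -4)
n(u, T) = (-4 + T)/(8 + u) (n(u, T) = (T - 4)/(u + 8) = (-4 + T)/(8 + u))
P = -3157 (P = (((-4 + 2)/(8 + 0))*(-77))*(-164) = ((-2/8)*(-77))*(-164) = (((⅛)*(-2))*(-77))*(-164) = -¼*(-77)*(-164) = (77/4)*(-164) = -3157)
√(-4908246 + P) = √(-4908246 - 3157) = √(-4911403) = I*√4911403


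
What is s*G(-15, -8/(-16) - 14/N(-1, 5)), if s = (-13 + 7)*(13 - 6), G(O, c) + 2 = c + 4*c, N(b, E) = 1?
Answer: 2919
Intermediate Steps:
G(O, c) = -2 + 5*c (G(O, c) = -2 + (c + 4*c) = -2 + 5*c)
s = -42 (s = -6*7 = -42)
s*G(-15, -8/(-16) - 14/N(-1, 5)) = -42*(-2 + 5*(-8/(-16) - 14/1)) = -42*(-2 + 5*(-8*(-1/16) - 14*1)) = -42*(-2 + 5*(1/2 - 14)) = -42*(-2 + 5*(-27/2)) = -42*(-2 - 135/2) = -42*(-139/2) = 2919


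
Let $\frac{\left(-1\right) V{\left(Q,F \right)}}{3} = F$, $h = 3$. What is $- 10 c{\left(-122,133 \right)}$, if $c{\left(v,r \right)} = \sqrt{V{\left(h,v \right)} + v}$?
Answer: $- 20 \sqrt{61} \approx -156.21$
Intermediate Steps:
$V{\left(Q,F \right)} = - 3 F$
$c{\left(v,r \right)} = \sqrt{2} \sqrt{- v}$ ($c{\left(v,r \right)} = \sqrt{- 3 v + v} = \sqrt{- 2 v} = \sqrt{2} \sqrt{- v}$)
$- 10 c{\left(-122,133 \right)} = - 10 \sqrt{2} \sqrt{\left(-1\right) \left(-122\right)} = - 10 \sqrt{2} \sqrt{122} = - 10 \cdot 2 \sqrt{61} = - 20 \sqrt{61}$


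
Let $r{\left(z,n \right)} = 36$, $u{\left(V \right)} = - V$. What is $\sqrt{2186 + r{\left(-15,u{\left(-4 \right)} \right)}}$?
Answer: $\sqrt{2222} \approx 47.138$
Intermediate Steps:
$\sqrt{2186 + r{\left(-15,u{\left(-4 \right)} \right)}} = \sqrt{2186 + 36} = \sqrt{2222}$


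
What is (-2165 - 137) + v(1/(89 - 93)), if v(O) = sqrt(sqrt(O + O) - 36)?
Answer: -2302 + sqrt(-144 + 2*I*sqrt(2))/2 ≈ -2301.9 + 6.0003*I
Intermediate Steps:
v(O) = sqrt(-36 + sqrt(2)*sqrt(O)) (v(O) = sqrt(sqrt(2*O) - 36) = sqrt(sqrt(2)*sqrt(O) - 36) = sqrt(-36 + sqrt(2)*sqrt(O)))
(-2165 - 137) + v(1/(89 - 93)) = (-2165 - 137) + sqrt(-36 + sqrt(2)*sqrt(1/(89 - 93))) = -2302 + sqrt(-36 + sqrt(2)*sqrt(1/(-4))) = -2302 + sqrt(-36 + sqrt(2)*sqrt(-1/4)) = -2302 + sqrt(-36 + sqrt(2)*(I/2)) = -2302 + sqrt(-36 + I*sqrt(2)/2)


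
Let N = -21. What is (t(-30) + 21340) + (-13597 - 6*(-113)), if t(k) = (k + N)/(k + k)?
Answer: 168437/20 ≈ 8421.8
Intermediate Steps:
t(k) = (-21 + k)/(2*k) (t(k) = (k - 21)/(k + k) = (-21 + k)/((2*k)) = (-21 + k)*(1/(2*k)) = (-21 + k)/(2*k))
(t(-30) + 21340) + (-13597 - 6*(-113)) = ((½)*(-21 - 30)/(-30) + 21340) + (-13597 - 6*(-113)) = ((½)*(-1/30)*(-51) + 21340) + (-13597 + 678) = (17/20 + 21340) - 12919 = 426817/20 - 12919 = 168437/20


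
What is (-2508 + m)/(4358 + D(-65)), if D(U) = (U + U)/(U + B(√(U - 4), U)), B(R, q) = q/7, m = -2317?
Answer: -19300/17439 ≈ -1.1067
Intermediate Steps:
B(R, q) = q/7 (B(R, q) = q*(⅐) = q/7)
D(U) = 7/4 (D(U) = (U + U)/(U + U/7) = (2*U)/((8*U/7)) = (2*U)*(7/(8*U)) = 7/4)
(-2508 + m)/(4358 + D(-65)) = (-2508 - 2317)/(4358 + 7/4) = -4825/17439/4 = -4825*4/17439 = -19300/17439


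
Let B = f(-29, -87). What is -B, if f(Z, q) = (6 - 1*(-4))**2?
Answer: -100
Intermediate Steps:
f(Z, q) = 100 (f(Z, q) = (6 + 4)**2 = 10**2 = 100)
B = 100
-B = -1*100 = -100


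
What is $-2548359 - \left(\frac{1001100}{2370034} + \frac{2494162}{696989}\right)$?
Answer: $- \frac{2104804655926897571}{825943813813} \approx -2.5484 \cdot 10^{6}$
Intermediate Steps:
$-2548359 - \left(\frac{1001100}{2370034} + \frac{2494162}{696989}\right) = -2548359 - \left(1001100 \cdot \frac{1}{2370034} + 2494162 \cdot \frac{1}{696989}\right) = -2548359 - \left(\frac{500550}{1185017} + \frac{2494162}{696989}\right) = -2548359 - \frac{3304502214704}{825943813813} = - \frac{2104804655926897571}{825943813813}$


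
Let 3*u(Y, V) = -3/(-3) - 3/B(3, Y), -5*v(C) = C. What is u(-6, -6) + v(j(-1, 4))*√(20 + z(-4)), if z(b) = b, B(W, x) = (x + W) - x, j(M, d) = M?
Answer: ⅘ ≈ 0.80000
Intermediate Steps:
B(W, x) = W (B(W, x) = (W + x) - x = W)
v(C) = -C/5
u(Y, V) = 0 (u(Y, V) = (-3/(-3) - 3/3)/3 = (-3*(-⅓) - 3*⅓)/3 = (1 - 1)/3 = (⅓)*0 = 0)
u(-6, -6) + v(j(-1, 4))*√(20 + z(-4)) = 0 + (-⅕*(-1))*√(20 - 4) = 0 + √16/5 = 0 + (⅕)*4 = 0 + ⅘ = ⅘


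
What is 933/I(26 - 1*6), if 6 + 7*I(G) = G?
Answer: 933/2 ≈ 466.50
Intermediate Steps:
I(G) = -6/7 + G/7
933/I(26 - 1*6) = 933/(-6/7 + (26 - 1*6)/7) = 933/(-6/7 + (26 - 6)/7) = 933/(-6/7 + (⅐)*20) = 933/(-6/7 + 20/7) = 933/2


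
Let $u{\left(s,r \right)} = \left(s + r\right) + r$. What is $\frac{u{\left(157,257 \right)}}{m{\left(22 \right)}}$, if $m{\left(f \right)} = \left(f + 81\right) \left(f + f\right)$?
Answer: $\frac{61}{412} \approx 0.14806$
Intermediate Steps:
$u{\left(s,r \right)} = s + 2 r$ ($u{\left(s,r \right)} = \left(r + s\right) + r = s + 2 r$)
$m{\left(f \right)} = 2 f \left(81 + f\right)$ ($m{\left(f \right)} = \left(81 + f\right) 2 f = 2 f \left(81 + f\right)$)
$\frac{u{\left(157,257 \right)}}{m{\left(22 \right)}} = \frac{157 + 2 \cdot 257}{2 \cdot 22 \left(81 + 22\right)} = \frac{157 + 514}{2 \cdot 22 \cdot 103} = \frac{671}{4532} = 671 \cdot \frac{1}{4532} = \frac{61}{412}$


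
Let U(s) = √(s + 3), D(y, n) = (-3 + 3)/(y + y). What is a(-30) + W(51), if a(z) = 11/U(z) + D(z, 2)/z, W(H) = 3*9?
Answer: 27 - 11*I*√3/9 ≈ 27.0 - 2.117*I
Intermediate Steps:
D(y, n) = 0 (D(y, n) = 0/((2*y)) = 0*(1/(2*y)) = 0)
W(H) = 27
U(s) = √(3 + s)
a(z) = 11/√(3 + z) (a(z) = 11/(√(3 + z)) + 0/z = 11/√(3 + z) + 0 = 11/√(3 + z))
a(-30) + W(51) = 11/√(3 - 30) + 27 = 11/√(-27) + 27 = 11*(-I*√3/9) + 27 = -11*I*√3/9 + 27 = 27 - 11*I*√3/9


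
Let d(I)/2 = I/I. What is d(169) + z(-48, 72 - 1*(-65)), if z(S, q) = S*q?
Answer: -6574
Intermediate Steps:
d(I) = 2 (d(I) = 2*(I/I) = 2*1 = 2)
d(169) + z(-48, 72 - 1*(-65)) = 2 - 48*(72 - 1*(-65)) = 2 - 48*(72 + 65) = 2 - 48*137 = 2 - 6576 = -6574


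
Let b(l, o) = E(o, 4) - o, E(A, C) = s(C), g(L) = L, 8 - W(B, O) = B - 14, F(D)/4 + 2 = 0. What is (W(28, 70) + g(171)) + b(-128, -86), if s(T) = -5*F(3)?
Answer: 291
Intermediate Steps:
F(D) = -8 (F(D) = -8 + 4*0 = -8 + 0 = -8)
W(B, O) = 22 - B (W(B, O) = 8 - (B - 14) = 8 - (-14 + B) = 8 + (14 - B) = 22 - B)
s(T) = 40 (s(T) = -5*(-8) = 40)
E(A, C) = 40
b(l, o) = 40 - o
(W(28, 70) + g(171)) + b(-128, -86) = ((22 - 1*28) + 171) + (40 - 1*(-86)) = ((22 - 28) + 171) + (40 + 86) = (-6 + 171) + 126 = 165 + 126 = 291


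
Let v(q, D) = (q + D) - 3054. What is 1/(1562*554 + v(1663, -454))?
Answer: 1/863503 ≈ 1.1581e-6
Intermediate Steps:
v(q, D) = -3054 + D + q (v(q, D) = (D + q) - 3054 = -3054 + D + q)
1/(1562*554 + v(1663, -454)) = 1/(1562*554 + (-3054 - 454 + 1663)) = 1/(865348 - 1845) = 1/863503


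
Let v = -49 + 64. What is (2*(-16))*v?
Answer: -480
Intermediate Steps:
v = 15
(2*(-16))*v = (2*(-16))*15 = -32*15 = -480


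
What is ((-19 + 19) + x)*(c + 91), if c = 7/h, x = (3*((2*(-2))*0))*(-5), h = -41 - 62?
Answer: 0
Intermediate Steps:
h = -103
x = 0 (x = (3*(-4*0))*(-5) = (3*0)*(-5) = 0*(-5) = 0)
c = -7/103 (c = 7/(-103) = 7*(-1/103) = -7/103 ≈ -0.067961)
((-19 + 19) + x)*(c + 91) = ((-19 + 19) + 0)*(-7/103 + 91) = (0 + 0)*(9366/103) = 0*(9366/103) = 0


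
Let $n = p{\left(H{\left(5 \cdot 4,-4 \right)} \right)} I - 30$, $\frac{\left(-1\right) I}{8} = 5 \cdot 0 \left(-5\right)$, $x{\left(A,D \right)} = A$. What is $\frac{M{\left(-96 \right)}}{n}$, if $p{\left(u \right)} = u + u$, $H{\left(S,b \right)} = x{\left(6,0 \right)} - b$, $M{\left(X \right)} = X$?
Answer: $\frac{16}{5} \approx 3.2$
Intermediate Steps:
$H{\left(S,b \right)} = 6 - b$
$p{\left(u \right)} = 2 u$
$I = 0$ ($I = - 8 \cdot 5 \cdot 0 \left(-5\right) = - 8 \cdot 0 \left(-5\right) = \left(-8\right) 0 = 0$)
$n = -30$ ($n = 2 \left(6 - -4\right) 0 - 30 = 2 \left(6 + 4\right) 0 - 30 = 2 \cdot 10 \cdot 0 - 30 = 20 \cdot 0 - 30 = 0 - 30 = -30$)
$\frac{M{\left(-96 \right)}}{n} = - \frac{96}{-30} = \left(-96\right) \left(- \frac{1}{30}\right) = \frac{16}{5}$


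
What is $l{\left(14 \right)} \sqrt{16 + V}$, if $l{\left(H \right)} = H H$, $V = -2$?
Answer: $196 \sqrt{14} \approx 733.37$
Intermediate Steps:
$l{\left(H \right)} = H^{2}$
$l{\left(14 \right)} \sqrt{16 + V} = 14^{2} \sqrt{16 - 2} = 196 \sqrt{14}$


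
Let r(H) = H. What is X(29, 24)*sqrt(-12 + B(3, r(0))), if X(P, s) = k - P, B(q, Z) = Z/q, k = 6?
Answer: -46*I*sqrt(3) ≈ -79.674*I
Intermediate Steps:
X(P, s) = 6 - P
X(29, 24)*sqrt(-12 + B(3, r(0))) = (6 - 1*29)*sqrt(-12 + 0/3) = (6 - 29)*sqrt(-12 + 0*(1/3)) = -23*sqrt(-12 + 0) = -46*I*sqrt(3)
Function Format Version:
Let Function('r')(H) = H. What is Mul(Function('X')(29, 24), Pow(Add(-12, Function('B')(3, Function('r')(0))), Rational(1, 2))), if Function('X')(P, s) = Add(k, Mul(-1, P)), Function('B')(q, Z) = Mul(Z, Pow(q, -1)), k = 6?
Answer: Mul(-46, I, Pow(3, Rational(1, 2))) ≈ Mul(-79.674, I)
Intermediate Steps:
Function('X')(P, s) = Add(6, Mul(-1, P))
Mul(Function('X')(29, 24), Pow(Add(-12, Function('B')(3, Function('r')(0))), Rational(1, 2))) = Mul(Add(6, Mul(-1, 29)), Pow(Add(-12, Mul(0, Pow(3, -1))), Rational(1, 2))) = Mul(Add(6, -29), Pow(Add(-12, Mul(0, Rational(1, 3))), Rational(1, 2))) = Mul(-23, Pow(Add(-12, 0), Rational(1, 2))) = Mul(-23, Pow(-12, Rational(1, 2))) = Mul(-23, Mul(2, I, Pow(3, Rational(1, 2)))) = Mul(-46, I, Pow(3, Rational(1, 2)))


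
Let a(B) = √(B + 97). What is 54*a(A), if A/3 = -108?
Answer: 54*I*√227 ≈ 813.59*I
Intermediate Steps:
A = -324 (A = 3*(-108) = -324)
a(B) = √(97 + B)
54*a(A) = 54*√(97 - 324) = 54*√(-227) = 54*(I*√227) = 54*I*√227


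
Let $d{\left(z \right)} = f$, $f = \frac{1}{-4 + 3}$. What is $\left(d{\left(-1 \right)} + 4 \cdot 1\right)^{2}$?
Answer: $9$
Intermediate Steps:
$f = -1$ ($f = \frac{1}{-1} = -1$)
$d{\left(z \right)} = -1$
$\left(d{\left(-1 \right)} + 4 \cdot 1\right)^{2} = \left(-1 + 4 \cdot 1\right)^{2} = \left(-1 + 4\right)^{2} = 3^{2} = 9$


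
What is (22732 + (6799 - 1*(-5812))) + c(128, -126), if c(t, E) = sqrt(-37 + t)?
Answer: 35343 + sqrt(91) ≈ 35353.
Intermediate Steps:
(22732 + (6799 - 1*(-5812))) + c(128, -126) = (22732 + (6799 - 1*(-5812))) + sqrt(-37 + 128) = (22732 + (6799 + 5812)) + sqrt(91) = (22732 + 12611) + sqrt(91) = 35343 + sqrt(91)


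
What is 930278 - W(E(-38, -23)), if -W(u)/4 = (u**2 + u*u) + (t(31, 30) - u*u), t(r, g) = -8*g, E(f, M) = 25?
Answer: 931818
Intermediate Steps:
W(u) = 960 - 4*u**2 (W(u) = -4*((u**2 + u*u) + (-8*30 - u*u)) = -4*((u**2 + u**2) + (-240 - u**2)) = -4*(2*u**2 + (-240 - u**2)) = -4*(-240 + u**2) = 960 - 4*u**2)
930278 - W(E(-38, -23)) = 930278 - (960 - 4*25**2) = 930278 - (960 - 4*625) = 930278 - (960 - 2500) = 930278 - 1*(-1540) = 930278 + 1540 = 931818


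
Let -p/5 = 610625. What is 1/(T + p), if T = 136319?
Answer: -1/2916806 ≈ -3.4284e-7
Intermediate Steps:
p = -3053125 (p = -5*610625 = -3053125)
1/(T + p) = 1/(136319 - 3053125) = 1/(-2916806) = -1/2916806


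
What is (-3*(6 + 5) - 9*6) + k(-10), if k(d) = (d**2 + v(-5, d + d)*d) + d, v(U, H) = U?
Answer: 53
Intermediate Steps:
k(d) = d**2 - 4*d (k(d) = (d**2 - 5*d) + d = d**2 - 4*d)
(-3*(6 + 5) - 9*6) + k(-10) = (-3*(6 + 5) - 9*6) - 10*(-4 - 10) = (-3*11 - 54) - 10*(-14) = (-33 - 54) + 140 = -87 + 140 = 53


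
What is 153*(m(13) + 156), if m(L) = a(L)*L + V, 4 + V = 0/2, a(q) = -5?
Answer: 13311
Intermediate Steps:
V = -4 (V = -4 + 0/2 = -4 + 0*(1/2) = -4 + 0 = -4)
m(L) = -4 - 5*L (m(L) = -5*L - 4 = -4 - 5*L)
153*(m(13) + 156) = 153*((-4 - 5*13) + 156) = 153*((-4 - 65) + 156) = 153*(-69 + 156) = 153*87 = 13311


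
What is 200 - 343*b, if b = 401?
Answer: -137343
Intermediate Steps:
200 - 343*b = 200 - 343*401 = 200 - 137543 = -137343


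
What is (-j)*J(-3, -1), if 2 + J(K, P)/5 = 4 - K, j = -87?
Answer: 2175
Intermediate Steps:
J(K, P) = 10 - 5*K (J(K, P) = -10 + 5*(4 - K) = -10 + (20 - 5*K) = 10 - 5*K)
(-j)*J(-3, -1) = (-1*(-87))*(10 - 5*(-3)) = 87*(10 + 15) = 87*25 = 2175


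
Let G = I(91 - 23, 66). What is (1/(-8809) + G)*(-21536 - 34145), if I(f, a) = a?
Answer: -32372543633/8809 ≈ -3.6749e+6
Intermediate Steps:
G = 66
(1/(-8809) + G)*(-21536 - 34145) = (1/(-8809) + 66)*(-21536 - 34145) = (-1/8809 + 66)*(-55681) = (581393/8809)*(-55681) = -32372543633/8809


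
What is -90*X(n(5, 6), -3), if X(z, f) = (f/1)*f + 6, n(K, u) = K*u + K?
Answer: -1350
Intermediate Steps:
n(K, u) = K + K*u
X(z, f) = 6 + f² (X(z, f) = (f*1)*f + 6 = f*f + 6 = f² + 6 = 6 + f²)
-90*X(n(5, 6), -3) = -90*(6 + (-3)²) = -90*(6 + 9) = -90*15 = -1350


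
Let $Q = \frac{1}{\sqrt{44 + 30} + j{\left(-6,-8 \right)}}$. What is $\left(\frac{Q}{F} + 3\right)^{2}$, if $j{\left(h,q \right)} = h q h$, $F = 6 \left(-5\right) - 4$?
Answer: $\frac{35726841184429}{3969378528200} + \frac{2113257 \sqrt{74}}{992344632050} \approx 9.0006$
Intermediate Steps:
$F = -34$ ($F = -30 - 4 = -34$)
$j{\left(h,q \right)} = q h^{2}$
$Q = \frac{1}{-288 + \sqrt{74}}$ ($Q = \frac{1}{\sqrt{44 + 30} - 8 \left(-6\right)^{2}} = \frac{1}{\sqrt{74} - 288} = \frac{1}{-288 + \sqrt{74}} \approx -0.0035791$)
$\left(\frac{Q}{F} + 3\right)^{2} = \left(\frac{- \frac{144}{41435} - \frac{\sqrt{74}}{82870}}{-34} + 3\right)^{2} = \left(\left(- \frac{144}{41435} - \frac{\sqrt{74}}{82870}\right) \left(- \frac{1}{34}\right) + 3\right)^{2} = \left(\left(\frac{72}{704395} + \frac{\sqrt{74}}{2817580}\right) + 3\right)^{2} = \left(\frac{2113257}{704395} + \frac{\sqrt{74}}{2817580}\right)^{2}$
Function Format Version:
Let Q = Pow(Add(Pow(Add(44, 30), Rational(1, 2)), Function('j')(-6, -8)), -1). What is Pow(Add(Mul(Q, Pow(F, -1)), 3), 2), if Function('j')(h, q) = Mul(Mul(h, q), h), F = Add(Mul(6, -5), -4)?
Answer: Add(Rational(35726841184429, 3969378528200), Mul(Rational(2113257, 992344632050), Pow(74, Rational(1, 2)))) ≈ 9.0006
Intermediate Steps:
F = -34 (F = Add(-30, -4) = -34)
Function('j')(h, q) = Mul(q, Pow(h, 2))
Q = Pow(Add(-288, Pow(74, Rational(1, 2))), -1) (Q = Pow(Add(Pow(Add(44, 30), Rational(1, 2)), Mul(-8, Pow(-6, 2))), -1) = Pow(Add(Pow(74, Rational(1, 2)), Mul(-8, 36)), -1) = Pow(Add(Pow(74, Rational(1, 2)), -288), -1) = Pow(Add(-288, Pow(74, Rational(1, 2))), -1) ≈ -0.0035791)
Pow(Add(Mul(Q, Pow(F, -1)), 3), 2) = Pow(Add(Mul(Add(Rational(-144, 41435), Mul(Rational(-1, 82870), Pow(74, Rational(1, 2)))), Pow(-34, -1)), 3), 2) = Pow(Add(Mul(Add(Rational(-144, 41435), Mul(Rational(-1, 82870), Pow(74, Rational(1, 2)))), Rational(-1, 34)), 3), 2) = Pow(Add(Add(Rational(72, 704395), Mul(Rational(1, 2817580), Pow(74, Rational(1, 2)))), 3), 2) = Pow(Add(Rational(2113257, 704395), Mul(Rational(1, 2817580), Pow(74, Rational(1, 2)))), 2)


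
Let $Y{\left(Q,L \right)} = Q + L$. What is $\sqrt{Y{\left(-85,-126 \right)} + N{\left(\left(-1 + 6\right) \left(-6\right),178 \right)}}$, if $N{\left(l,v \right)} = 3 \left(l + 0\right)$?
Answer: $i \sqrt{301} \approx 17.349 i$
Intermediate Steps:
$Y{\left(Q,L \right)} = L + Q$
$N{\left(l,v \right)} = 3 l$
$\sqrt{Y{\left(-85,-126 \right)} + N{\left(\left(-1 + 6\right) \left(-6\right),178 \right)}} = \sqrt{\left(-126 - 85\right) + 3 \left(-1 + 6\right) \left(-6\right)} = \sqrt{-211 + 3 \cdot 5 \left(-6\right)} = \sqrt{-211 + 3 \left(-30\right)} = \sqrt{-211 - 90} = \sqrt{-301} = i \sqrt{301}$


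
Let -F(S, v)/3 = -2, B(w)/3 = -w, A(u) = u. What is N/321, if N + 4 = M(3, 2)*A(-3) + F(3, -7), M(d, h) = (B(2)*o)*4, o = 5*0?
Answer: 2/321 ≈ 0.0062305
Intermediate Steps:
o = 0
B(w) = -3*w (B(w) = 3*(-w) = -3*w)
F(S, v) = 6 (F(S, v) = -3*(-2) = 6)
M(d, h) = 0 (M(d, h) = (-3*2*0)*4 = -6*0*4 = 0*4 = 0)
N = 2 (N = -4 + (0*(-3) + 6) = -4 + (0 + 6) = -4 + 6 = 2)
N/321 = 2/321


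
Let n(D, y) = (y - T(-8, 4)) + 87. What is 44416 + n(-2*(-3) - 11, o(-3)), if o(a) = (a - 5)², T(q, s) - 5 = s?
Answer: 44558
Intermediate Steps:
T(q, s) = 5 + s
o(a) = (-5 + a)²
n(D, y) = 78 + y (n(D, y) = (y - (5 + 4)) + 87 = (y - 1*9) + 87 = (y - 9) + 87 = (-9 + y) + 87 = 78 + y)
44416 + n(-2*(-3) - 11, o(-3)) = 44416 + (78 + (-5 - 3)²) = 44416 + (78 + (-8)²) = 44416 + (78 + 64) = 44416 + 142 = 44558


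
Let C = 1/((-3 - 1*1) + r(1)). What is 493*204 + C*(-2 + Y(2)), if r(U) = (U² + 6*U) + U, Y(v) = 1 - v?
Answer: 402285/4 ≈ 1.0057e+5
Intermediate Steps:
r(U) = U² + 7*U
C = ¼ (C = 1/((-3 - 1*1) + 1*(7 + 1)) = 1/((-3 - 1) + 1*8) = 1/(-4 + 8) = 1/4 = ¼ ≈ 0.25000)
493*204 + C*(-2 + Y(2)) = 493*204 + (-2 + (1 - 1*2))/4 = 100572 + (-2 + (1 - 2))/4 = 100572 + (-2 - 1)/4 = 100572 + (¼)*(-3) = 100572 - ¾ = 402285/4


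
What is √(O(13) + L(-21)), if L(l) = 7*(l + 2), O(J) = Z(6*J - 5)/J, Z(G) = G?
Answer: 6*I*√598/13 ≈ 11.286*I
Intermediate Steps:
O(J) = (-5 + 6*J)/J (O(J) = (6*J - 5)/J = (-5 + 6*J)/J)
L(l) = 14 + 7*l (L(l) = 7*(2 + l) = 14 + 7*l)
√(O(13) + L(-21)) = √((6 - 5/13) + (14 + 7*(-21))) = √((6 - 5*1/13) + (14 - 147)) = √((6 - 5/13) - 133) = √(73/13 - 133) = √(-1656/13) = 6*I*√598/13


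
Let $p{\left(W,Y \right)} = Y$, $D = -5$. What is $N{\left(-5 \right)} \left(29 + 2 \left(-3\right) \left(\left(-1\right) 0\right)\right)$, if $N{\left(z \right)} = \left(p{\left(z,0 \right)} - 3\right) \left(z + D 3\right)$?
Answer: $1740$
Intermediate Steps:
$N{\left(z \right)} = 45 - 3 z$ ($N{\left(z \right)} = \left(0 - 3\right) \left(z - 15\right) = - 3 \left(z - 15\right) = - 3 \left(-15 + z\right) = 45 - 3 z$)
$N{\left(-5 \right)} \left(29 + 2 \left(-3\right) \left(\left(-1\right) 0\right)\right) = \left(45 - -15\right) \left(29 + 2 \left(-3\right) \left(\left(-1\right) 0\right)\right) = \left(45 + 15\right) \left(29 - 0\right) = 60 \left(29 + 0\right) = 60 \cdot 29 = 1740$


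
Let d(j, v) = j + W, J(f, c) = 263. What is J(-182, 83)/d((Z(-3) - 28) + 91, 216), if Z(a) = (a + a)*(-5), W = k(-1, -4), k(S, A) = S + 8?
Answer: 263/100 ≈ 2.6300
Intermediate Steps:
k(S, A) = 8 + S
W = 7 (W = 8 - 1 = 7)
Z(a) = -10*a (Z(a) = (2*a)*(-5) = -10*a)
d(j, v) = 7 + j (d(j, v) = j + 7 = 7 + j)
J(-182, 83)/d((Z(-3) - 28) + 91, 216) = 263/(7 + ((-10*(-3) - 28) + 91)) = 263/(7 + ((30 - 28) + 91)) = 263/(7 + (2 + 91)) = 263/(7 + 93) = 263/100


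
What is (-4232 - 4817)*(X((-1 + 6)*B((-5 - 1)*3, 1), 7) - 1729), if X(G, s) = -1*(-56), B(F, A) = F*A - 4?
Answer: 15138977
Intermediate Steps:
B(F, A) = -4 + A*F (B(F, A) = A*F - 4 = -4 + A*F)
X(G, s) = 56
(-4232 - 4817)*(X((-1 + 6)*B((-5 - 1)*3, 1), 7) - 1729) = (-4232 - 4817)*(56 - 1729) = -9049*(-1673) = 15138977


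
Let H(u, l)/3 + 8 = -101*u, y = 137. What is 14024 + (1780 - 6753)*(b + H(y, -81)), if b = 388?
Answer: 204638055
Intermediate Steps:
H(u, l) = -24 - 303*u (H(u, l) = -24 + 3*(-101*u) = -24 - 303*u)
14024 + (1780 - 6753)*(b + H(y, -81)) = 14024 + (1780 - 6753)*(388 + (-24 - 303*137)) = 14024 - 4973*(388 + (-24 - 41511)) = 14024 - 4973*(388 - 41535) = 14024 - 4973*(-41147) = 14024 + 204624031 = 204638055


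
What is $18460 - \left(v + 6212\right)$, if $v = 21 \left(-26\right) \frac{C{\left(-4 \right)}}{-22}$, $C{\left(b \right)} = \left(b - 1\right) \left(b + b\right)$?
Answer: $\frac{123808}{11} \approx 11255.0$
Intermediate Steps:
$C{\left(b \right)} = 2 b \left(-1 + b\right)$ ($C{\left(b \right)} = \left(-1 + b\right) 2 b = 2 b \left(-1 + b\right)$)
$v = \frac{10920}{11}$ ($v = 21 \left(-26\right) \frac{2 \left(-4\right) \left(-1 - 4\right)}{-22} = - 546 \cdot 2 \left(-4\right) \left(-5\right) \left(- \frac{1}{22}\right) = - 546 \cdot 40 \left(- \frac{1}{22}\right) = \left(-546\right) \left(- \frac{20}{11}\right) = \frac{10920}{11} \approx 992.73$)
$18460 - \left(v + 6212\right) = 18460 - \left(\frac{10920}{11} + 6212\right) = 18460 - \frac{79252}{11} = \frac{123808}{11}$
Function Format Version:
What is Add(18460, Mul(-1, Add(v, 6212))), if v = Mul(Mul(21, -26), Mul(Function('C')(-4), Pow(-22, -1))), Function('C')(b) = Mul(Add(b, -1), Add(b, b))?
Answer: Rational(123808, 11) ≈ 11255.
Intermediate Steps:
Function('C')(b) = Mul(2, b, Add(-1, b)) (Function('C')(b) = Mul(Add(-1, b), Mul(2, b)) = Mul(2, b, Add(-1, b)))
v = Rational(10920, 11) (v = Mul(Mul(21, -26), Mul(Mul(2, -4, Add(-1, -4)), Pow(-22, -1))) = Mul(-546, Mul(Mul(2, -4, -5), Rational(-1, 22))) = Mul(-546, Mul(40, Rational(-1, 22))) = Mul(-546, Rational(-20, 11)) = Rational(10920, 11) ≈ 992.73)
Add(18460, Mul(-1, Add(v, 6212))) = Add(18460, Mul(-1, Add(Rational(10920, 11), 6212))) = Add(18460, Mul(-1, Rational(79252, 11))) = Add(18460, Rational(-79252, 11)) = Rational(123808, 11)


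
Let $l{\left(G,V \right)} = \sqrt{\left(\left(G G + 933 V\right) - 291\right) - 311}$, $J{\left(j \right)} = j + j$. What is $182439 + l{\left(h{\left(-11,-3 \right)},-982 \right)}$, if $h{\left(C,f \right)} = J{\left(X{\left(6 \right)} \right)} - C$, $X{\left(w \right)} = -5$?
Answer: $182439 + i \sqrt{916807} \approx 1.8244 \cdot 10^{5} + 957.5 i$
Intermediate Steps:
$J{\left(j \right)} = 2 j$
$h{\left(C,f \right)} = -10 - C$ ($h{\left(C,f \right)} = 2 \left(-5\right) - C = -10 - C$)
$l{\left(G,V \right)} = \sqrt{-602 + G^{2} + 933 V}$ ($l{\left(G,V \right)} = \sqrt{\left(\left(G^{2} + 933 V\right) - 291\right) - 311} = \sqrt{\left(-291 + G^{2} + 933 V\right) - 311} = \sqrt{-602 + G^{2} + 933 V}$)
$182439 + l{\left(h{\left(-11,-3 \right)},-982 \right)} = 182439 + \sqrt{-602 + \left(-10 - -11\right)^{2} + 933 \left(-982\right)} = 182439 + \sqrt{-602 + \left(-10 + 11\right)^{2} - 916206} = 182439 + \sqrt{-602 + 1^{2} - 916206} = 182439 + \sqrt{-602 + 1 - 916206} = 182439 + \sqrt{-916807} = 182439 + i \sqrt{916807}$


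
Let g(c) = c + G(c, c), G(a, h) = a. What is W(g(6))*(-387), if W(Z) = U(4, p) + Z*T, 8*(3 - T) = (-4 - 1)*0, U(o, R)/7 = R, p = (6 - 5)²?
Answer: -16641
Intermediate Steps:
p = 1 (p = 1² = 1)
g(c) = 2*c (g(c) = c + c = 2*c)
U(o, R) = 7*R
T = 3 (T = 3 - (-4 - 1)*0/8 = 3 - (-5)*0/8 = 3 - ⅛*0 = 3 + 0 = 3)
W(Z) = 7 + 3*Z (W(Z) = 7*1 + Z*3 = 7 + 3*Z)
W(g(6))*(-387) = (7 + 3*(2*6))*(-387) = (7 + 3*12)*(-387) = (7 + 36)*(-387) = 43*(-387) = -16641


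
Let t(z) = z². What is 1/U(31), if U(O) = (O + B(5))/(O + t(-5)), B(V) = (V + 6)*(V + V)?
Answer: 56/141 ≈ 0.39716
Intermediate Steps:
B(V) = 2*V*(6 + V) (B(V) = (6 + V)*(2*V) = 2*V*(6 + V))
U(O) = (110 + O)/(25 + O) (U(O) = (O + 2*5*(6 + 5))/(O + (-5)²) = (O + 2*5*11)/(O + 25) = (O + 110)/(25 + O) = (110 + O)/(25 + O))
1/U(31) = 1/((110 + 31)/(25 + 31)) = 1/(141/56) = 56/141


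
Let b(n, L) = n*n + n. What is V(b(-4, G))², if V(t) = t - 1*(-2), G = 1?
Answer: 196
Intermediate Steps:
b(n, L) = n + n² (b(n, L) = n² + n = n + n²)
V(t) = 2 + t (V(t) = t + 2 = 2 + t)
V(b(-4, G))² = (2 - 4*(1 - 4))² = (2 - 4*(-3))² = (2 + 12)² = 14² = 196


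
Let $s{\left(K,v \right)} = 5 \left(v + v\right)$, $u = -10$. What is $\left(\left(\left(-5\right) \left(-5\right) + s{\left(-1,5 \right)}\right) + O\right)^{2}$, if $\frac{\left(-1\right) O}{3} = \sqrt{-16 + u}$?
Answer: $5391 - 450 i \sqrt{26} \approx 5391.0 - 2294.6 i$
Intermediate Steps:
$s{\left(K,v \right)} = 10 v$ ($s{\left(K,v \right)} = 5 \cdot 2 v = 10 v$)
$O = - 3 i \sqrt{26}$ ($O = - 3 \sqrt{-16 - 10} = - 3 \sqrt{-26} = - 3 i \sqrt{26} \approx - 15.297 i$)
$\left(\left(\left(-5\right) \left(-5\right) + s{\left(-1,5 \right)}\right) + O\right)^{2} = \left(\left(\left(-5\right) \left(-5\right) + 10 \cdot 5\right) - 3 i \sqrt{26}\right)^{2} = \left(\left(25 + 50\right) - 3 i \sqrt{26}\right)^{2} = \left(75 - 3 i \sqrt{26}\right)^{2}$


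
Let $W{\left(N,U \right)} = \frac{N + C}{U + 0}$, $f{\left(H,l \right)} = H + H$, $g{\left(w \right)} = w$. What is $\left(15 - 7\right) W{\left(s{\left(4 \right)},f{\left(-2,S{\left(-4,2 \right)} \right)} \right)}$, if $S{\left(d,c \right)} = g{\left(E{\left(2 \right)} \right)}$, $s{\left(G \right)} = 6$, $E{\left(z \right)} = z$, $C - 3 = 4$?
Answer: $-26$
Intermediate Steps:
$C = 7$ ($C = 3 + 4 = 7$)
$S{\left(d,c \right)} = 2$
$f{\left(H,l \right)} = 2 H$
$W{\left(N,U \right)} = \frac{7 + N}{U}$ ($W{\left(N,U \right)} = \frac{N + 7}{U + 0} = \frac{7 + N}{U}$)
$\left(15 - 7\right) W{\left(s{\left(4 \right)},f{\left(-2,S{\left(-4,2 \right)} \right)} \right)} = \left(15 - 7\right) \frac{7 + 6}{2 \left(-2\right)} = 8 \frac{1}{-4} \cdot 13 = 8 \left(\left(- \frac{1}{4}\right) 13\right) = 8 \left(- \frac{13}{4}\right) = -26$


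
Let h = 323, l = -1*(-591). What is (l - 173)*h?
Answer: 135014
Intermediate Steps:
l = 591
(l - 173)*h = (591 - 173)*323 = 418*323 = 135014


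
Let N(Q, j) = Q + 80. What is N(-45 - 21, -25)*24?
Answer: 336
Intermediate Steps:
N(Q, j) = 80 + Q
N(-45 - 21, -25)*24 = (80 + (-45 - 21))*24 = (80 - 66)*24 = 14*24 = 336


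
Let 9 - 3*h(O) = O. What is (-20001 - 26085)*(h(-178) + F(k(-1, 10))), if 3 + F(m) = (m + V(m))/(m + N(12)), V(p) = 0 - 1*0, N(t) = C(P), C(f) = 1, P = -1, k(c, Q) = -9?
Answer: -11145131/4 ≈ -2.7863e+6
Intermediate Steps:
h(O) = 3 - O/3
N(t) = 1
V(p) = 0 (V(p) = 0 + 0 = 0)
F(m) = -3 + m/(1 + m) (F(m) = -3 + (m + 0)/(m + 1) = -3 + m/(1 + m))
(-20001 - 26085)*(h(-178) + F(k(-1, 10))) = (-20001 - 26085)*((3 - 1/3*(-178)) + (-3 - 2*(-9))/(1 - 9)) = -46086*((3 + 178/3) + (-3 + 18)/(-8)) = -46086*(187/3 - 1/8*15) = -46086*(187/3 - 15/8) = -46086*1451/24 = -11145131/4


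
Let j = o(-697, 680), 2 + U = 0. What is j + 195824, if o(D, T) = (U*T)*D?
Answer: 1143744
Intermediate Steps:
U = -2 (U = -2 + 0 = -2)
o(D, T) = -2*D*T (o(D, T) = (-2*T)*D = -2*D*T)
j = 947920 (j = -2*(-697)*680 = 947920)
j + 195824 = 947920 + 195824 = 1143744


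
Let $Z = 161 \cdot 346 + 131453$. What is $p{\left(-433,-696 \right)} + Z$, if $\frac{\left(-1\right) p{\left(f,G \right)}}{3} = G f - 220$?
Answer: $-716285$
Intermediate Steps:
$p{\left(f,G \right)} = 660 - 3 G f$ ($p{\left(f,G \right)} = - 3 \left(G f - 220\right) = - 3 \left(-220 + G f\right) = 660 - 3 G f$)
$Z = 187159$ ($Z = 55706 + 131453 = 187159$)
$p{\left(-433,-696 \right)} + Z = \left(660 - \left(-2088\right) \left(-433\right)\right) + 187159 = \left(660 - 904104\right) + 187159 = -903444 + 187159 = -716285$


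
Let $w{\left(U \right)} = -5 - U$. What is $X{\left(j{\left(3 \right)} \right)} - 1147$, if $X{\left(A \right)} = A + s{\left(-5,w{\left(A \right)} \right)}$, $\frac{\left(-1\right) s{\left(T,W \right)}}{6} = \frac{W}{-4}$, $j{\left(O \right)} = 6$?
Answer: $- \frac{2315}{2} \approx -1157.5$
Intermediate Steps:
$s{\left(T,W \right)} = \frac{3 W}{2}$ ($s{\left(T,W \right)} = - 6 \frac{W}{-4} = - 6 W \left(- \frac{1}{4}\right) = - 6 \left(- \frac{W}{4}\right) = \frac{3 W}{2}$)
$X{\left(A \right)} = - \frac{15}{2} - \frac{A}{2}$ ($X{\left(A \right)} = A + \frac{3 \left(-5 - A\right)}{2} = A - \left(\frac{15}{2} + \frac{3 A}{2}\right) = - \frac{15}{2} - \frac{A}{2}$)
$X{\left(j{\left(3 \right)} \right)} - 1147 = \left(- \frac{15}{2} - 3\right) - 1147 = - \frac{21}{2} - 1147 = - \frac{2315}{2}$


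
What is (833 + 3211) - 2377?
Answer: 1667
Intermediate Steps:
(833 + 3211) - 2377 = 4044 - 2377 = 1667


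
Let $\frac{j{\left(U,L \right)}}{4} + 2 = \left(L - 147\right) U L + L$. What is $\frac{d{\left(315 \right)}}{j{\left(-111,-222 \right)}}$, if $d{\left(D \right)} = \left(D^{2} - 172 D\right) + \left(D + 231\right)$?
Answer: $- \frac{45591}{36372488} \approx -0.0012534$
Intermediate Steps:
$j{\left(U,L \right)} = -8 + 4 L + 4 L U \left(-147 + L\right)$ ($j{\left(U,L \right)} = -8 + 4 \left(\left(L - 147\right) U L + L\right) = -8 + 4 \left(\left(-147 + L\right) U L + L\right) = -8 + 4 \left(U \left(-147 + L\right) L + L\right) = -8 + 4 \left(L U \left(-147 + L\right) + L\right) = -8 + 4 \left(L + L U \left(-147 + L\right)\right) = -8 + \left(4 L + 4 L U \left(-147 + L\right)\right) = -8 + 4 L + 4 L U \left(-147 + L\right)$)
$d{\left(D \right)} = 231 + D^{2} - 171 D$ ($d{\left(D \right)} = \left(D^{2} - 172 D\right) + \left(231 + D\right) = 231 + D^{2} - 171 D$)
$\frac{d{\left(315 \right)}}{j{\left(-111,-222 \right)}} = \frac{231 + 315^{2} - 53865}{-8 + 4 \left(-222\right) - \left(-130536\right) \left(-111\right) + 4 \left(-111\right) \left(-222\right)^{2}} = \frac{231 + 99225 - 53865}{-8 - 888 - 14489496 + 4 \left(-111\right) 49284} = \frac{45591}{-8 - 888 - 14489496 - 21882096} = \frac{45591}{-36372488} = 45591 \left(- \frac{1}{36372488}\right) = - \frac{45591}{36372488}$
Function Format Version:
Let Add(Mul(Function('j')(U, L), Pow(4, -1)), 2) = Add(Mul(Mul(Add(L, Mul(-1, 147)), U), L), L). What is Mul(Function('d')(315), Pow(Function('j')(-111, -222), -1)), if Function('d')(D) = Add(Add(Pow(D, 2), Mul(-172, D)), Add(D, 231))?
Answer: Rational(-45591, 36372488) ≈ -0.0012534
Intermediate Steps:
Function('j')(U, L) = Add(-8, Mul(4, L), Mul(4, L, U, Add(-147, L))) (Function('j')(U, L) = Add(-8, Mul(4, Add(Mul(Mul(Add(L, Mul(-1, 147)), U), L), L))) = Add(-8, Mul(4, Add(Mul(Mul(Add(L, -147), U), L), L))) = Add(-8, Mul(4, Add(Mul(Mul(Add(-147, L), U), L), L))) = Add(-8, Mul(4, Add(Mul(Mul(U, Add(-147, L)), L), L))) = Add(-8, Mul(4, Add(Mul(L, U, Add(-147, L)), L))) = Add(-8, Mul(4, Add(L, Mul(L, U, Add(-147, L))))) = Add(-8, Add(Mul(4, L), Mul(4, L, U, Add(-147, L)))) = Add(-8, Mul(4, L), Mul(4, L, U, Add(-147, L))))
Function('d')(D) = Add(231, Pow(D, 2), Mul(-171, D)) (Function('d')(D) = Add(Add(Pow(D, 2), Mul(-172, D)), Add(231, D)) = Add(231, Pow(D, 2), Mul(-171, D)))
Mul(Function('d')(315), Pow(Function('j')(-111, -222), -1)) = Mul(Add(231, Pow(315, 2), Mul(-171, 315)), Pow(Add(-8, Mul(4, -222), Mul(-588, -222, -111), Mul(4, -111, Pow(-222, 2))), -1)) = Mul(Add(231, 99225, -53865), Pow(Add(-8, -888, -14489496, Mul(4, -111, 49284)), -1)) = Mul(45591, Pow(Add(-8, -888, -14489496, -21882096), -1)) = Mul(45591, Pow(-36372488, -1)) = Mul(45591, Rational(-1, 36372488)) = Rational(-45591, 36372488)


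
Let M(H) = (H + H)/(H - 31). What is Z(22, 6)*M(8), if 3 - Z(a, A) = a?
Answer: 304/23 ≈ 13.217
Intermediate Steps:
M(H) = 2*H/(-31 + H) (M(H) = (2*H)/(-31 + H) = 2*H/(-31 + H))
Z(a, A) = 3 - a
Z(22, 6)*M(8) = (3 - 1*22)*(2*8/(-31 + 8)) = (3 - 22)*(2*8/(-23)) = -38*8*(-1)/23 = -19*(-16/23) = 304/23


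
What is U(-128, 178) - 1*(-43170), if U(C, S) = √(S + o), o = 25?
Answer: 43170 + √203 ≈ 43184.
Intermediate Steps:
U(C, S) = √(25 + S) (U(C, S) = √(S + 25) = √(25 + S))
U(-128, 178) - 1*(-43170) = √(25 + 178) - 1*(-43170) = √203 + 43170 = 43170 + √203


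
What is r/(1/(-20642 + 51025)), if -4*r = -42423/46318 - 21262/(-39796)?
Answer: 2671624253267/921635564 ≈ 2898.8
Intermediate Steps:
r = 87931549/921635564 (r = -(-42423/46318 - 21262/(-39796))/4 = -(-42423*1/46318 - 21262*(-1/39796))/4 = -(-42423/46318 + 10631/19898)/4 = -1/4*(-87931549/230408891) = 87931549/921635564 ≈ 0.095408)
r/(1/(-20642 + 51025)) = 87931549/(921635564*(1/(-20642 + 51025))) = 87931549/(921635564*(1/30383)) = (87931549/921635564)*30383 = 2671624253267/921635564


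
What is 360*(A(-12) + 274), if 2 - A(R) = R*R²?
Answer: 721440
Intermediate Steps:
A(R) = 2 - R³ (A(R) = 2 - R*R² = 2 - R³)
360*(A(-12) + 274) = 360*((2 - 1*(-12)³) + 274) = 360*((2 - 1*(-1728)) + 274) = 360*((2 + 1728) + 274) = 360*(1730 + 274) = 360*2004 = 721440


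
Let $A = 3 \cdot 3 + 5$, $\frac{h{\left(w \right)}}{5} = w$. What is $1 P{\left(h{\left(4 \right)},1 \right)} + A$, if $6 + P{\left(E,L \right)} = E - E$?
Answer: $8$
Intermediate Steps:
$h{\left(w \right)} = 5 w$
$P{\left(E,L \right)} = -6$ ($P{\left(E,L \right)} = -6 + \left(E - E\right) = -6 + 0 = -6$)
$A = 14$ ($A = 9 + 5 = 14$)
$1 P{\left(h{\left(4 \right)},1 \right)} + A = 1 \left(-6\right) + 14 = -6 + 14 = 8$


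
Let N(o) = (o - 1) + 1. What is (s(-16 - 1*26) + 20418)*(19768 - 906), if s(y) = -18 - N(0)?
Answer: 384784800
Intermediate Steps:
N(o) = o (N(o) = (-1 + o) + 1 = o)
s(y) = -18 (s(y) = -18 - 1*0 = -18 + 0 = -18)
(s(-16 - 1*26) + 20418)*(19768 - 906) = (-18 + 20418)*(19768 - 906) = 20400*18862 = 384784800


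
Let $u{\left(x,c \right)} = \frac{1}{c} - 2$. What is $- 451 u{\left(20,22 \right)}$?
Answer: $\frac{1763}{2} \approx 881.5$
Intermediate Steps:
$u{\left(x,c \right)} = -2 + \frac{1}{c}$ ($u{\left(x,c \right)} = \frac{1}{c} - 2 = -2 + \frac{1}{c}$)
$- 451 u{\left(20,22 \right)} = - 451 \left(-2 + \frac{1}{22}\right) = \left(-451\right) \left(- \frac{43}{22}\right) = \frac{1763}{2}$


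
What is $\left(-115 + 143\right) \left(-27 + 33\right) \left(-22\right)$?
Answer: $-3696$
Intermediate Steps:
$\left(-115 + 143\right) \left(-27 + 33\right) \left(-22\right) = 28 \cdot 6 \left(-22\right) = 168 \left(-22\right) = -3696$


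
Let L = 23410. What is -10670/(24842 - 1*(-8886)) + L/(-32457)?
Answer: -18320785/17656608 ≈ -1.0376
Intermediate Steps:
-10670/(24842 - 1*(-8886)) + L/(-32457) = -10670/(24842 - 1*(-8886)) + 23410/(-32457) = -10670/(24842 + 8886) + 23410*(-1/32457) = -10670/33728 - 23410/32457 = -10670*1/33728 - 23410/32457 = -5335/16864 - 23410/32457 = -18320785/17656608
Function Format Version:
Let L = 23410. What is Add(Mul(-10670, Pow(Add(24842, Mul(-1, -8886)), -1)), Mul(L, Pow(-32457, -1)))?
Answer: Rational(-18320785, 17656608) ≈ -1.0376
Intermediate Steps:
Add(Mul(-10670, Pow(Add(24842, Mul(-1, -8886)), -1)), Mul(L, Pow(-32457, -1))) = Add(Mul(-10670, Pow(Add(24842, Mul(-1, -8886)), -1)), Mul(23410, Pow(-32457, -1))) = Add(Mul(-10670, Pow(Add(24842, 8886), -1)), Mul(23410, Rational(-1, 32457))) = Add(Mul(-10670, Pow(33728, -1)), Rational(-23410, 32457)) = Add(Mul(-10670, Rational(1, 33728)), Rational(-23410, 32457)) = Add(Rational(-5335, 16864), Rational(-23410, 32457)) = Rational(-18320785, 17656608)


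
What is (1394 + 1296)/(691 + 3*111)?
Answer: 1345/512 ≈ 2.6270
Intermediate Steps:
(1394 + 1296)/(691 + 3*111) = 2690/(691 + 333) = 2690/1024 = 2690*(1/1024) = 1345/512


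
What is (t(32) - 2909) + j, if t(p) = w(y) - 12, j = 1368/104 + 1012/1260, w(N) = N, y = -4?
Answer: -11920721/4095 ≈ -2911.0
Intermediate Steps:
j = 57154/4095 (j = 1368*(1/104) + 1012*(1/1260) = 171/13 + 253/315 = 57154/4095 ≈ 13.957)
t(p) = -16 (t(p) = -4 - 12 = -16)
(t(32) - 2909) + j = (-16 - 2909) + 57154/4095 = -2925 + 57154/4095 = -11920721/4095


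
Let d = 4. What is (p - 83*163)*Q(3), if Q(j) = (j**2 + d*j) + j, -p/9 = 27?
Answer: -330528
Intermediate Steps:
p = -243 (p = -9*27 = -243)
Q(j) = j**2 + 5*j (Q(j) = (j**2 + 4*j) + j = j**2 + 5*j)
(p - 83*163)*Q(3) = (-243 - 83*163)*(3*(5 + 3)) = (-243 - 13529)*(3*8) = -13772*24 = -330528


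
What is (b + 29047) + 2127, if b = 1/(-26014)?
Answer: 810960435/26014 ≈ 31174.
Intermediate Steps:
b = -1/26014 ≈ -3.8441e-5
(b + 29047) + 2127 = (-1/26014 + 29047) + 2127 = 755628657/26014 + 2127 = 810960435/26014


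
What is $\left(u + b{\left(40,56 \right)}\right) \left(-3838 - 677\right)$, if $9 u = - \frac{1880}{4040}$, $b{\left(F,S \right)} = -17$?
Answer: $\frac{23327500}{303} \approx 76989.0$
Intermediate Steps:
$u = - \frac{47}{909}$ ($u = \frac{\left(-1880\right) \frac{1}{4040}}{9} = \frac{1}{9} \left(- \frac{47}{101}\right) = - \frac{47}{909} \approx -0.051705$)
$\left(u + b{\left(40,56 \right)}\right) \left(-3838 - 677\right) = \left(- \frac{47}{909} - 17\right) \left(-3838 - 677\right) = \left(- \frac{15500}{909}\right) \left(-4515\right) = \frac{23327500}{303}$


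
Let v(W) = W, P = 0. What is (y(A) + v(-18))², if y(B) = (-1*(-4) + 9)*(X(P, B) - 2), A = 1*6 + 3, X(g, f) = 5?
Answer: 441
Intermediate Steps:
A = 9 (A = 6 + 3 = 9)
y(B) = 39 (y(B) = (-1*(-4) + 9)*(5 - 2) = (4 + 9)*3 = 13*3 = 39)
(y(A) + v(-18))² = (39 - 18)² = 21² = 441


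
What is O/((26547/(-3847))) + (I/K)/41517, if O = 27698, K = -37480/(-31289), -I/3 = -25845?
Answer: -3683111829965879/917969987256 ≈ -4012.2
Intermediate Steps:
I = 77535 (I = -3*(-25845) = 77535)
K = 37480/31289 (K = -37480*(-1/31289) = 37480/31289 ≈ 1.1979)
O/((26547/(-3847))) + (I/K)/41517 = 27698/((26547/(-3847))) + (77535/(37480/31289))/41517 = 27698/((26547*(-1/3847))) + (77535*(31289/37480))*(1/41517) = 27698/(-26547/3847) + (485198523/7496)*(1/41517) = 27698*(-3847/26547) + 53910947/34579048 = -106554206/26547 + 53910947/34579048 = -3683111829965879/917969987256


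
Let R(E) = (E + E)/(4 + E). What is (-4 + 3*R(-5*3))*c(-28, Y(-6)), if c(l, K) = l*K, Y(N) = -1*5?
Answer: 6440/11 ≈ 585.45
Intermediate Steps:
Y(N) = -5
c(l, K) = K*l
R(E) = 2*E/(4 + E) (R(E) = (2*E)/(4 + E) = 2*E/(4 + E))
(-4 + 3*R(-5*3))*c(-28, Y(-6)) = (-4 + 3*(2*(-5*3)/(4 - 5*3)))*(-5*(-28)) = (-4 + 3*(2*(-15)/(4 - 15)))*140 = (-4 + 3*(2*(-15)/(-11)))*140 = (-4 + 3*(2*(-15)*(-1/11)))*140 = (-4 + 3*(30/11))*140 = (-4 + 90/11)*140 = (46/11)*140 = 6440/11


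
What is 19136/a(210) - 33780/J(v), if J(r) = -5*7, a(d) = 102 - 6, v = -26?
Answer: 24454/21 ≈ 1164.5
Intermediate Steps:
a(d) = 96
J(r) = -35
19136/a(210) - 33780/J(v) = 19136/96 - 33780/(-35) = 19136*(1/96) - 33780*(-1/35) = 598/3 + 6756/7 = 24454/21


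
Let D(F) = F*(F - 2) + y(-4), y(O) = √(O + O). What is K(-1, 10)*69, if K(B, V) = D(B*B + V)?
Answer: 6831 + 138*I*√2 ≈ 6831.0 + 195.16*I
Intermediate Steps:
y(O) = √2*√O (y(O) = √(2*O) = √2*√O)
D(F) = F*(-2 + F) + 2*I*√2 (D(F) = F*(F - 2) + √2*√(-4) = F*(-2 + F) + √2*(2*I) = F*(-2 + F) + 2*I*√2)
K(B, V) = (V + B²)² - 2*V - 2*B² + 2*I*√2 (K(B, V) = (B*B + V)² - 2*(B*B + V) + 2*I*√2 = (B² + V)² - 2*(B² + V) + 2*I*√2 = (V + B²)² - 2*(V + B²) + 2*I*√2 = (V + B²)² + (-2*V - 2*B²) + 2*I*√2 = (V + B²)² - 2*V - 2*B² + 2*I*√2)
K(-1, 10)*69 = ((10 + (-1)²)² - 2*10 - 2*(-1)² + 2*I*√2)*69 = ((10 + 1)² - 20 - 2*1 + 2*I*√2)*69 = (11² - 20 - 2 + 2*I*√2)*69 = (121 - 20 - 2 + 2*I*√2)*69 = (99 + 2*I*√2)*69 = 6831 + 138*I*√2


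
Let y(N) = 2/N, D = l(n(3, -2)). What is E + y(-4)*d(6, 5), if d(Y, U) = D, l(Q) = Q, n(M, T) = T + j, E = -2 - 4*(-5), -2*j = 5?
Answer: 81/4 ≈ 20.250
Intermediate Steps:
j = -5/2 (j = -½*5 = -5/2 ≈ -2.5000)
E = 18 (E = -2 + 20 = 18)
n(M, T) = -5/2 + T (n(M, T) = T - 5/2 = -5/2 + T)
D = -9/2 (D = -5/2 - 2 = -9/2 ≈ -4.5000)
d(Y, U) = -9/2
E + y(-4)*d(6, 5) = 18 + (2/(-4))*(-9/2) = 18 + (2*(-¼))*(-9/2) = 18 - ½*(-9/2) = 18 + 9/4 = 81/4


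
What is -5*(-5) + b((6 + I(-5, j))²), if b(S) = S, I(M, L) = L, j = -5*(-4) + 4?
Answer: 925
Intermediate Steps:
j = 24 (j = 20 + 4 = 24)
-5*(-5) + b((6 + I(-5, j))²) = -5*(-5) + (6 + 24)² = 25 + 30² = 25 + 900 = 925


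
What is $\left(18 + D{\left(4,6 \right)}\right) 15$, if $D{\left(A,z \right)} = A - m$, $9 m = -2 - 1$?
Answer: $335$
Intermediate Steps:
$m = - \frac{1}{3}$ ($m = \frac{-2 - 1}{9} = \frac{1}{9} \left(-3\right) = - \frac{1}{3} \approx -0.33333$)
$D{\left(A,z \right)} = \frac{1}{3} + A$ ($D{\left(A,z \right)} = A - - \frac{1}{3} = A + \frac{1}{3} = \frac{1}{3} + A$)
$\left(18 + D{\left(4,6 \right)}\right) 15 = \left(18 + \left(\frac{1}{3} + 4\right)\right) 15 = \left(18 + \frac{13}{3}\right) 15 = \frac{67}{3} \cdot 15 = 335$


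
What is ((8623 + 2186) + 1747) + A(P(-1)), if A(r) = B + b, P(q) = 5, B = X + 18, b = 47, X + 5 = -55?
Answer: 12561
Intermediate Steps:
X = -60 (X = -5 - 55 = -60)
B = -42 (B = -60 + 18 = -42)
A(r) = 5 (A(r) = -42 + 47 = 5)
((8623 + 2186) + 1747) + A(P(-1)) = ((8623 + 2186) + 1747) + 5 = (10809 + 1747) + 5 = 12556 + 5 = 12561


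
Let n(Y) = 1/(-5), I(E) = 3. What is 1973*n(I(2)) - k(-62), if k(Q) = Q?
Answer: -1663/5 ≈ -332.60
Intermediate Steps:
n(Y) = -⅕
1973*n(I(2)) - k(-62) = 1973*(-⅕) - 1*(-62) = -1973/5 + 62 = -1663/5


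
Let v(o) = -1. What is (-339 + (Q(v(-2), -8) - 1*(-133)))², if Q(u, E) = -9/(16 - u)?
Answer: 12327121/289 ≈ 42654.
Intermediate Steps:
(-339 + (Q(v(-2), -8) - 1*(-133)))² = (-339 + (9/(-16 - 1) - 1*(-133)))² = (-339 + (9/(-17) + 133))² = (-339 + (9*(-1/17) + 133))² = (-339 + (-9/17 + 133))² = (-339 + 2252/17)² = (-3511/17)² = 12327121/289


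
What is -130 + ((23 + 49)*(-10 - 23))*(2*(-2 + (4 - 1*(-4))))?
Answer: -28642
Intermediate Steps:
-130 + ((23 + 49)*(-10 - 23))*(2*(-2 + (4 - 1*(-4)))) = -130 + (72*(-33))*(2*(-2 + (4 + 4))) = -130 - 4752*(-2 + 8) = -130 - 4752*6 = -130 - 2376*12 = -130 - 28512 = -28642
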